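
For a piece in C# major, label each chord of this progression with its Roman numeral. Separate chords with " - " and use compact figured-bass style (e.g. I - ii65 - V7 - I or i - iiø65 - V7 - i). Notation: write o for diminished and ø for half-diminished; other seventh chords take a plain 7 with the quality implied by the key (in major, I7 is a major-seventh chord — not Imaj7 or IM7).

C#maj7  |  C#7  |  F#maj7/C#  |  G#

I7 - V7/IV - IV43 - V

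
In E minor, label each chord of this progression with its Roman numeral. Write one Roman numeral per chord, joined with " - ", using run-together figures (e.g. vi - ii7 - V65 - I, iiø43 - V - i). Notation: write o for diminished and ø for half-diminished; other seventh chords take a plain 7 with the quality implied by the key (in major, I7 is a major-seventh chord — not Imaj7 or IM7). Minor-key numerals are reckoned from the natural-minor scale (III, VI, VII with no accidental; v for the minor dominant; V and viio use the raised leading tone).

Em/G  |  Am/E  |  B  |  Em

Em/G has root E, degree 1 in E minor, so i6.
Am/E has root A, degree 4 in E minor, so iv64.
B: major triad on B = scale degree 5 → V.
Em has root E, degree 1 in E minor, so i.

i6 - iv64 - V - i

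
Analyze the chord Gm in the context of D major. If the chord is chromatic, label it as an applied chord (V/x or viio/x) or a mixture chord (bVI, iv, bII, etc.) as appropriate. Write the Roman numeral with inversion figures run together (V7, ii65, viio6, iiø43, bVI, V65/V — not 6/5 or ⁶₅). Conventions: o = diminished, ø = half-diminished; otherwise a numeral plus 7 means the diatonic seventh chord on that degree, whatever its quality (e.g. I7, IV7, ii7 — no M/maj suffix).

Stacked in thirds the chord is G-Bb-D: a minor triad on G.
G is the fourth degree of D major. This is the minor subdominant, borrowed from the parallel minor.

iv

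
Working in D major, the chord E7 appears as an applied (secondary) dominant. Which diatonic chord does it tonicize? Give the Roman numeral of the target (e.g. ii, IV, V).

The chord is a dominant seventh chord on E.
A dominant resolves down a perfect fifth: E → A. In D major, A is scale degree 5, i.e. V.

V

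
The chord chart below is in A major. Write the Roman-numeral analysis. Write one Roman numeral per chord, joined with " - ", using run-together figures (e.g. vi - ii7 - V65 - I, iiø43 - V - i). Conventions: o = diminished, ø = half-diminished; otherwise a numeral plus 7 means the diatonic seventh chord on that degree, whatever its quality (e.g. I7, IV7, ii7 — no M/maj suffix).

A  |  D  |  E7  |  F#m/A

I - IV - V7 - vi6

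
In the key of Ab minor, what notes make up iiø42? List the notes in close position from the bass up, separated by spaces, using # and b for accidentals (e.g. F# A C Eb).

Ab Bb Db Fb

The numeral's case and figure indicate a half-diminished seventh chord. In Ab minor its root, scale degree 2, is Bb.
That chord is spelled Bb-Db-Fb-Ab.
The figured bass 42 indicates third inversion, placing the seventh (Ab) in the bass: Ab-Bb-Db-Fb.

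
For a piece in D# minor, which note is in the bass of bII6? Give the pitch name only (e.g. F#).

G#

bII in D# minor has root E; the chord is E-G#-B.
The figure 6 means first inversion — the third is in the bass.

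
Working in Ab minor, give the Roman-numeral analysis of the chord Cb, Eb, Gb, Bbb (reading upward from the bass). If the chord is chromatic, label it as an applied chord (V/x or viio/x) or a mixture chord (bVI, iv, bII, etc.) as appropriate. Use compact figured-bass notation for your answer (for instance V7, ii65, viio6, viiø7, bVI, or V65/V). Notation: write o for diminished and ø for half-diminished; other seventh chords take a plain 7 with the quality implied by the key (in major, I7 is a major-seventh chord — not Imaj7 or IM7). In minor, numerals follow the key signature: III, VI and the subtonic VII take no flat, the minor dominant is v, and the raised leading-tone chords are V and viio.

V7/VI

Stacked in thirds the chord is Cb-Eb-Gb-Bbb: a dominant seventh chord on Cb.
Cb is not a diatonic chord root with this quality in Ab minor, but it lies a perfect fifth above Fb (VI), so the chord functions as an applied dominant of VI.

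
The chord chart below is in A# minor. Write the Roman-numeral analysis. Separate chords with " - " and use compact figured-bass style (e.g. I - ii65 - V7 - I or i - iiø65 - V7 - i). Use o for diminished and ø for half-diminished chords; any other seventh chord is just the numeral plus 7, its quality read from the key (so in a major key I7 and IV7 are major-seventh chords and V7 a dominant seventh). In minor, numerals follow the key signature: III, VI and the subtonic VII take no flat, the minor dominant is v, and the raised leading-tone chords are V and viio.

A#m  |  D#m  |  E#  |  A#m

A#m: minor triad on A# = scale degree 1 → i.
D#m: minor triad on D# = scale degree 4 → iv.
E#: root E# is the dominant; major triad there is V.
A#m has root A#, degree 1 in A# minor, so i.

i - iv - V - i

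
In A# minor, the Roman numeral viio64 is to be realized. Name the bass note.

D#

viio in A# minor has root G##; the chord is G##-B#-D#.
The figure 64 means second inversion — the fifth is in the bass.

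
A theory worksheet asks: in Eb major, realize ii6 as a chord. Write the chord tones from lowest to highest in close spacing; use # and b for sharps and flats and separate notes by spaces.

Ab C F

In Eb major, the supertonic is F, and the diatonic chord built there is a minor triad.
Stacking thirds from F gives F-Ab-C.
With the 6 figure the chord is in first inversion; from the bass Ab upward in close position it reads Ab-C-F.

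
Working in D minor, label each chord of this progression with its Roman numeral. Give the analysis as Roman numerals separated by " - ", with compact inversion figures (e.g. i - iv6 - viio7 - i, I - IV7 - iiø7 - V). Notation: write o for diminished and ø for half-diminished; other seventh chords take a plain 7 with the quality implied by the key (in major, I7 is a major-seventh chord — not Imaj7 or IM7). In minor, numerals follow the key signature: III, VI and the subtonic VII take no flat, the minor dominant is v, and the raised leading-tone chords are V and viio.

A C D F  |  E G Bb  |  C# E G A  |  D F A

i43 - iio - V65 - i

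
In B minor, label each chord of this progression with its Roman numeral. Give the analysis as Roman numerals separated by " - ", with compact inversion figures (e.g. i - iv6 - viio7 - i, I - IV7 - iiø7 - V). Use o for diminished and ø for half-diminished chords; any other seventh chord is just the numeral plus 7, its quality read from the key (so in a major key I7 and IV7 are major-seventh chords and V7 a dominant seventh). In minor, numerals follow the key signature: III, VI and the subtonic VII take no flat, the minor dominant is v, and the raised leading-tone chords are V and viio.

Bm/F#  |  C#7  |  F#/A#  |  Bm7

Bm/F# has root B, degree 1 in B minor, so i64.
C#7 is the secondary dominant of V (dominant seventh chord on C#): V7/V.
F#/A#: root F# is the dominant; major triad there is V6.
Bm7: minor seventh chord on B = scale degree 1 → i7.

i64 - V7/V - V6 - i7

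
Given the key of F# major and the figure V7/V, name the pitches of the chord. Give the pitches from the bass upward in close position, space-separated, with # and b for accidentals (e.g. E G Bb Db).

G# B# D# F#

The slash means an applied dominant: we want the dominant of V. In F# major, V is C# major, and its dominant is built on G#.
Building a dominant seventh chord on G# gives G#-B#-D#-F#.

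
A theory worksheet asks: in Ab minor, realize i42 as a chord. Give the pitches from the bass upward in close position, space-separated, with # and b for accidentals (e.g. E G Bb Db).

In Ab minor, scale degree 1 is Ab, and the diatonic chord built there is a minor seventh chord.
Stacking thirds from Ab gives Ab-Cb-Eb-Gb.
The figured bass 42 indicates third inversion, placing the seventh (Gb) in the bass: Gb-Ab-Cb-Eb.

Gb Ab Cb Eb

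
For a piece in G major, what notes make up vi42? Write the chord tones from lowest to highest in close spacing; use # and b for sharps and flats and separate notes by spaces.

D E G B

In G major, the submediant is E, and the diatonic chord built there is a minor seventh chord.
That chord is spelled E-G-B-D.
With the 42 figure the chord is in third inversion; from the bass D upward in close position it reads D-E-G-B.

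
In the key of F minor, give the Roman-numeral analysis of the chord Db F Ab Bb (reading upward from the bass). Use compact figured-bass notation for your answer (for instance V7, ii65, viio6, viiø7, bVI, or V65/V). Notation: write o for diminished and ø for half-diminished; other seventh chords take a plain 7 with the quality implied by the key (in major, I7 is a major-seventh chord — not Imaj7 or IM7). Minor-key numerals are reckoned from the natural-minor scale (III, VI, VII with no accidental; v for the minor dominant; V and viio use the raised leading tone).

Stacked in thirds the chord is Bb-Db-F-Ab: a minor seventh chord on Bb.
Bb is scale degree 4 in F minor, and a minor seventh chord on that degree is written iv7.
With Db in the bass the chord is in first inversion, so the figured bass is 65.

iv65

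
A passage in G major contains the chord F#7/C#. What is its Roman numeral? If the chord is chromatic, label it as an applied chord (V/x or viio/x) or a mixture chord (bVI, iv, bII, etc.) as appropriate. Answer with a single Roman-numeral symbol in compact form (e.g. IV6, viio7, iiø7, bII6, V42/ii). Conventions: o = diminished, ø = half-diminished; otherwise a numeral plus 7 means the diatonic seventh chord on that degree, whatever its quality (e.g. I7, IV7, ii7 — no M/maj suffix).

Stacked in thirds the chord is F#-A#-C#-E: a dominant seventh chord on F#.
F# is not a diatonic chord root with this quality in G major, but it lies a perfect fifth above B (iii), so the chord functions as an applied dominant of iii.
With C# in the bass the chord is in second inversion, so the figured bass is 43.

V43/iii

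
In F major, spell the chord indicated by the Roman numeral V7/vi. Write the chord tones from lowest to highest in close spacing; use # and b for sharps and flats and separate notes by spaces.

A C# E G

V7/vi is a secondary dominant — the dominant seventh of vi. vi in F major is D, so the applied chord's root is A, a perfect fifth above.
Building a dominant seventh chord on A gives A-C#-E-G.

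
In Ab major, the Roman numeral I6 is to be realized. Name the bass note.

C

I in Ab major has root Ab; the chord is Ab-C-Eb.
The figure 6 means first inversion — the third is in the bass.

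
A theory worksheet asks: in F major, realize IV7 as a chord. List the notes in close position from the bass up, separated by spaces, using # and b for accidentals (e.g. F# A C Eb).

In F major, the subdominant is Bb, and the diatonic chord built there is a major seventh chord.
That chord is spelled Bb-D-F-A.

Bb D F A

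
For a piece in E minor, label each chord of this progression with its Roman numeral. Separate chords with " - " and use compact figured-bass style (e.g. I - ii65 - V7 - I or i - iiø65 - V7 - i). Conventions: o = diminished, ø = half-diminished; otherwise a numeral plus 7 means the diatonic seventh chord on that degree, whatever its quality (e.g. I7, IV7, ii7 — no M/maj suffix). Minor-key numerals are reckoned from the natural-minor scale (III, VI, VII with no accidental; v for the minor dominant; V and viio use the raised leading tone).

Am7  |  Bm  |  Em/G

iv7 - v - i6

Am7: minor seventh chord on A = scale degree 4 → iv7.
Bm: root B is the dominant; minor triad there is v.
Em/G: root E is the tonic; minor triad there is i6.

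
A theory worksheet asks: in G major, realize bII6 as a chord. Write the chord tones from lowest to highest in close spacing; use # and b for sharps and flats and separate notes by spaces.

Scale degree 2 in G major is A; lowering it a half step gives Ab. bII6 is the Neapolitan sixth — a major triad on the lowered second degree, here in its customary first inversion.
So the chord is Ab-C-Eb, a major triad.
The figured bass 6 indicates first inversion, placing the third (C) in the bass: C-Eb-Ab.

C Eb Ab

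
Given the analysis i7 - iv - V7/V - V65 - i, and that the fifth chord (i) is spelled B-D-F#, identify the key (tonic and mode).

B minor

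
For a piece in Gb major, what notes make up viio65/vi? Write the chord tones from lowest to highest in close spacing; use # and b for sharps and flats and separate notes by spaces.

The slash marks an applied leading-tone chord: viio of vi. In Gb major, vi is Eb, so the leading tone to it is D, a half step below.
Building a fully diminished seventh chord on D gives D-F-Ab-Cb.
With the 65 figure the chord is in first inversion; from the bass F upward in close position it reads F-Ab-Cb-D.

F Ab Cb D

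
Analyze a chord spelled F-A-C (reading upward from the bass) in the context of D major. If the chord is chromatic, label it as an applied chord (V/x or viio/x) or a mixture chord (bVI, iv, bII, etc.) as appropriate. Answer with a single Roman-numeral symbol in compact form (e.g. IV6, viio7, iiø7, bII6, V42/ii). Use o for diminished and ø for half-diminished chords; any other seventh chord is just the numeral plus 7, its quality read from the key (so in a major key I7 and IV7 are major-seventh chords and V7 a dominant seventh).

bIII

The pitches F-A-C form a major triad rooted on F.
F is the lowered third degree of D major (diatonic 3 would be F#). This is a major triad on the lowered third degree, borrowed from the parallel minor.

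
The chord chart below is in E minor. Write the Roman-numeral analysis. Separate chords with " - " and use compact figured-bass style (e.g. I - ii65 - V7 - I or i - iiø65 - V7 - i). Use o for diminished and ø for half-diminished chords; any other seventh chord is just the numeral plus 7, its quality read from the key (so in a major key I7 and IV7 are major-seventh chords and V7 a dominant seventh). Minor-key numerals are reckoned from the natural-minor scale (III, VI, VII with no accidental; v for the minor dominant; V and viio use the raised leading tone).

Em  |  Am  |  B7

i - iv - V7

Em: minor triad on E = scale degree 1 → i.
Am: root A is the subdominant; minor triad there is iv.
B7: dominant seventh chord on B = scale degree 5 → V7.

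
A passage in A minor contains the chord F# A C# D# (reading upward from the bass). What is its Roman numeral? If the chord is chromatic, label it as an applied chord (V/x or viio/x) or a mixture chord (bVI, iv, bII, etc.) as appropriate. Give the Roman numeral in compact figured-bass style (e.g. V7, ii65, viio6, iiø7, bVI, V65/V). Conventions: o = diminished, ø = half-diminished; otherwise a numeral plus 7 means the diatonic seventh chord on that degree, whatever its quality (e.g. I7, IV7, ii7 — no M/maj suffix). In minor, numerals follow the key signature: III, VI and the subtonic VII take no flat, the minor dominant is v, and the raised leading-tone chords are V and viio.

viiø65/V

Stacked in thirds the chord is D#-F#-A-C#: a half-diminished seventh chord on D#.
D# sits a half step below E (V in A minor); a diminished chord there is the applied leading-tone chord of V.
With F# in the bass the chord is in first inversion, so the figured bass is 65.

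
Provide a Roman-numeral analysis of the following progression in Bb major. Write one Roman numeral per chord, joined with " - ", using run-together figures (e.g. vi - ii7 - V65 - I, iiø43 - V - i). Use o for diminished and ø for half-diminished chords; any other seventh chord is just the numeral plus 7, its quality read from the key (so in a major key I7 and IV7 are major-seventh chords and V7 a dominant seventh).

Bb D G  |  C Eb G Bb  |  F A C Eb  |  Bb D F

Bb-D-G: minor triad on G = scale degree 6 → vi6.
C-Eb-G-Bb: minor seventh chord on C = scale degree 2 → ii7.
F-A-C-Eb has root F, degree 5 in Bb major, so V7.
Bb-D-F has root Bb, degree 1 in Bb major, so I.

vi6 - ii7 - V7 - I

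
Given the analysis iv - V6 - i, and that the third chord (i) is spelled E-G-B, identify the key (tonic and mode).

E minor

The chord Em is a minor triad rooted on E; its label is i.
If E is scale degree 1 and the mode makes that degree carry a minor triad, the tonic is E and the mode is minor.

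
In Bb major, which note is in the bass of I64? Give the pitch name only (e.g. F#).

F

I in Bb major has root Bb; the chord is Bb-D-F.
The figure 64 means second inversion — the fifth is in the bass.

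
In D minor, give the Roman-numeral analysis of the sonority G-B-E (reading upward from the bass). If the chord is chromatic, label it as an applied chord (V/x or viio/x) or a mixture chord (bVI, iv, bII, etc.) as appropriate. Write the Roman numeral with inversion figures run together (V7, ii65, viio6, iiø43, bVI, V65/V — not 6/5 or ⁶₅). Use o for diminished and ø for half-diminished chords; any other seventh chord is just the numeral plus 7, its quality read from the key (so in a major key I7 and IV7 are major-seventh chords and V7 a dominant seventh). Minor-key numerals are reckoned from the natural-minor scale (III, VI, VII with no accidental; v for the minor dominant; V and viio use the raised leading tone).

The pitches E-G-B form a minor triad rooted on E.
E is the second degree of D minor. This is the minor supertonic, borrowed from the parallel major (the Dorian ii).
With G in the bass the chord is in first inversion, so the figured bass is 6.

ii6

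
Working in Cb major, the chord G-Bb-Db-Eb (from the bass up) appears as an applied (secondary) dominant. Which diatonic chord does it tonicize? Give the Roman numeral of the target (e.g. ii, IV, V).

vi

The chord is a dominant seventh chord on Eb.
A dominant resolves down a perfect fifth: Eb → Ab. In Cb major, Ab is scale degree 6, i.e. vi.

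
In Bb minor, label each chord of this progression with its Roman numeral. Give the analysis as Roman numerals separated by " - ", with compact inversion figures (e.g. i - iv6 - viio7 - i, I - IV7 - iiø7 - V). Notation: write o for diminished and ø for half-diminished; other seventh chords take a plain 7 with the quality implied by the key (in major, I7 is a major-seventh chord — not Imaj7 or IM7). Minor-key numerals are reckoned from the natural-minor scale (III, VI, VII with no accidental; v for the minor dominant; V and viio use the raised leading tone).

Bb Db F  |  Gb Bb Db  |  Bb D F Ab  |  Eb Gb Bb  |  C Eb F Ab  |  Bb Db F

i - VI - V7/iv - iv - v43 - i

Bb-Db-F: root Bb is the tonic; minor triad there is i.
Gb-Bb-Db has root Gb, degree 6 in Bb minor, so VI.
Bb-D-F-Ab is the secondary dominant of iv (dominant seventh chord on Bb): V7/iv.
Eb-Gb-Bb has root Eb, degree 4 in Bb minor, so iv.
C-Eb-F-Ab has root F, degree 5 in Bb minor, so v43.
Bb-Db-F: root Bb is the tonic; minor triad there is i.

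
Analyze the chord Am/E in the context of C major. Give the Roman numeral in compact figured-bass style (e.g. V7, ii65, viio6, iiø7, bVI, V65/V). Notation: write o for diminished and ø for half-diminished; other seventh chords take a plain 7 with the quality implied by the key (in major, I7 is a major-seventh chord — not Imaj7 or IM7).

vi64

The pitches A-C-E form a minor triad rooted on A.
In C major, A is the submediant; the diatonic minor triad there is vi.
With E in the bass the chord is in second inversion, so the figured bass is 64.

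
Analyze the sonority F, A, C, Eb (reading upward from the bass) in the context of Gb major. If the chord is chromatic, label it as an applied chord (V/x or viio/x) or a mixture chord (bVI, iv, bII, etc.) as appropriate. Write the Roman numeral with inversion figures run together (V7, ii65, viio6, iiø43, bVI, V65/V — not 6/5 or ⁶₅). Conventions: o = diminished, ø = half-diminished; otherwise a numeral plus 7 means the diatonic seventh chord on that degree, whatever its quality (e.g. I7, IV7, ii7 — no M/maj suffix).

V7/iii

Stacked in thirds the chord is F-A-C-Eb: a dominant seventh chord on F.
F is not a diatonic chord root with this quality in Gb major, but it lies a perfect fifth above Bb (iii), so the chord functions as an applied dominant of iii.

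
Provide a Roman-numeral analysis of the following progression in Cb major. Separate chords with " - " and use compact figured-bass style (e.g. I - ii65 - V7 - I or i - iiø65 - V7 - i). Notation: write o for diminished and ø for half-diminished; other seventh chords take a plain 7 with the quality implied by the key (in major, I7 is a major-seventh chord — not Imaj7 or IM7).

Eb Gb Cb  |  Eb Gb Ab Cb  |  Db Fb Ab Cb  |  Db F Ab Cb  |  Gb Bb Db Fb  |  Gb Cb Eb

Eb-Gb-Cb has root Cb, degree 1 in Cb major, so I6.
Eb-Gb-Ab-Cb: root Ab is the submediant; minor seventh chord there is vi43.
Db-Fb-Ab-Cb: root Db is the supertonic; minor seventh chord there is ii7.
Db-F-Ab-Cb: a dominant seventh chord on Db, the applied dominant of V → V7/V.
Gb-Bb-Db-Fb: root Gb is the dominant; dominant seventh chord there is V7.
Gb-Cb-Eb: root Cb is the tonic; major triad there is I64.

I6 - vi43 - ii7 - V7/V - V7 - I64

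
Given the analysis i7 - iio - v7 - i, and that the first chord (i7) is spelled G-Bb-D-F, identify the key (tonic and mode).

G minor

The chord Gm7 is a minor seventh chord rooted on G; its label is i7.
If G is scale degree 1 and the mode makes that degree carry a minor seventh chord, the tonic is G and the mode is minor.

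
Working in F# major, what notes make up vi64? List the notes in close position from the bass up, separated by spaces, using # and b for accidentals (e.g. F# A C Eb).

The numeral's case and figure indicate a minor triad. In F# major its root, scale degree 6, is D#.
That chord is spelled D#-F#-A#.
With the 64 figure the chord is in second inversion; from the bass A# upward in close position it reads A#-D#-F#.

A# D# F#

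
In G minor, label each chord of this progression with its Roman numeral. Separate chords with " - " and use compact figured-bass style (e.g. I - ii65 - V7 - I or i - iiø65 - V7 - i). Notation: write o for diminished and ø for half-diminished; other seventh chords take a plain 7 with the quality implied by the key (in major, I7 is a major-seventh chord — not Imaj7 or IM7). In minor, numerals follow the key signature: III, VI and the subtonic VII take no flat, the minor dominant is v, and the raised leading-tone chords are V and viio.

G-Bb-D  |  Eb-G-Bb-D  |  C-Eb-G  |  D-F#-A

i - VI7 - iv - V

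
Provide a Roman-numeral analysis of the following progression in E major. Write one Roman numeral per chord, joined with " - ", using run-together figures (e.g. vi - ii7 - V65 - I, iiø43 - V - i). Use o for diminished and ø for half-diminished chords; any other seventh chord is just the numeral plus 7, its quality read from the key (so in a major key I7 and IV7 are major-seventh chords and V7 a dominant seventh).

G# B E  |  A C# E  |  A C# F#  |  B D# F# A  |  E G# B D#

I6 - IV - ii6 - V7 - I7

G#-B-E has root E, degree 1 in E major, so I6.
A-C#-E: major triad on A = scale degree 4 → IV.
A-C#-F#: root F# is the supertonic; minor triad there is ii6.
B-D#-F#-A has root B, degree 5 in E major, so V7.
E-G#-B-D# has root E, degree 1 in E major, so I7.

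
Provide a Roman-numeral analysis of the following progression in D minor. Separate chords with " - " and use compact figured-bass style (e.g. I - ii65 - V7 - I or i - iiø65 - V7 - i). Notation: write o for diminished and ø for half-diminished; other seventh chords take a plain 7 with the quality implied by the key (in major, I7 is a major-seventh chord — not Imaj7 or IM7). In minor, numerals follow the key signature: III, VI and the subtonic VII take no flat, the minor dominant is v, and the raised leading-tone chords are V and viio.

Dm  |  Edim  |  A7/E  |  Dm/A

i - iio - V43 - i64

Dm: root D is the tonic; minor triad there is i.
Edim: diminished triad on E = scale degree 2 → iio.
A7/E: root A is the dominant; dominant seventh chord there is V43.
Dm/A: root D is the tonic; minor triad there is i64.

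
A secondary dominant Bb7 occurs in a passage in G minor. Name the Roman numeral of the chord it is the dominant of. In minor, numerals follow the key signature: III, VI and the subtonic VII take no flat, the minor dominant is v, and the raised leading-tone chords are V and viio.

VI

The chord is a dominant seventh chord on Bb.
A dominant resolves down a perfect fifth: Bb → Eb. In G minor, Eb is scale degree 6, i.e. VI.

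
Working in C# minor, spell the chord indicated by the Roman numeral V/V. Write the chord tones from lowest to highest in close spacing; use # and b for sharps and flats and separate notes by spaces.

V/V is a secondary dominant — the dominant triad of V. V in C# minor is G#, so the applied chord's root is D#, a perfect fifth above.
Building a major triad on D# gives D#-F##-A#.

D# F## A#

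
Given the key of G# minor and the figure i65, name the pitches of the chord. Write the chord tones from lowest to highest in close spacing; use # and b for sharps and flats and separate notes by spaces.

B D# F# G#

The numeral's case and figure indicate a minor seventh chord. In G# minor its root, scale degree 1, is G#.
Stacking thirds from G# gives G#-B-D#-F#.
With the 65 figure the chord is in first inversion; from the bass B upward in close position it reads B-D#-F#-G#.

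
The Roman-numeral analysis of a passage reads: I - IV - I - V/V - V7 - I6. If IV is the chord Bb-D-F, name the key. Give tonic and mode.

F major

IV is given as Bb-D-F — a major triad with root Bb.
IV on Bb implies Bb is the subdominant; that puts the tonic at F, and the uppercase numeral fits major mode.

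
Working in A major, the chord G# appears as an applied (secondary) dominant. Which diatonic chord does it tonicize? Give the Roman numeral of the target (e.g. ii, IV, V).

iii

The chord is a major triad on G#.
A dominant resolves down a perfect fifth: G# → C#. In A major, C# is scale degree 3, i.e. iii.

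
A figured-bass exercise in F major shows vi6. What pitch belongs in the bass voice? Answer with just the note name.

vi in F major has root D; the chord is D-F-A.
The figure 6 means first inversion — the third is in the bass.

F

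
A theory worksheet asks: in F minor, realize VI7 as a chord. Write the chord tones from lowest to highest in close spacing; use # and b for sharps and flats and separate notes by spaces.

In F minor, scale degree 6 is Db, and the diatonic chord built there is a major seventh chord.
Stacking thirds from Db gives Db-F-Ab-C.

Db F Ab C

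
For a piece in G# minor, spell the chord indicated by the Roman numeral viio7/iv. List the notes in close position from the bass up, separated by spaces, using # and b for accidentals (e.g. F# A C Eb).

B# D# F# A

viio7/iv is a secondary leading-tone chord. The target iv is C# in G# minor; the applied chord is rooted a semitone below, on B#.
Building a fully diminished seventh chord on B# gives B#-D#-F#-A.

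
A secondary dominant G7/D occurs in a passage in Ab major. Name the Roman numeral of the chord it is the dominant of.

iii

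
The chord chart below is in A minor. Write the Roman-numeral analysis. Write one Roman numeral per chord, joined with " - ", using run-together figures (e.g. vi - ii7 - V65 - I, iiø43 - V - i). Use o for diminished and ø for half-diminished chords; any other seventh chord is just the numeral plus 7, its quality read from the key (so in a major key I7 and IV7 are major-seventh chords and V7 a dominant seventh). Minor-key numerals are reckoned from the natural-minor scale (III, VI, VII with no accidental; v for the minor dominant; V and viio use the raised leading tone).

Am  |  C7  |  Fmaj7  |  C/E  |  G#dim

i - V7/VI - VI7 - III6 - viio

Am has root A, degree 1 in A minor, so i.
C7: chromatic; C is V of VI, so V7/VI.
Fmaj7 has root F, degree 6 in A minor, so VI7.
C/E: major triad on C = scale degree 3 → III6.
G#dim: diminished triad on G# = scale degree 7 → viio.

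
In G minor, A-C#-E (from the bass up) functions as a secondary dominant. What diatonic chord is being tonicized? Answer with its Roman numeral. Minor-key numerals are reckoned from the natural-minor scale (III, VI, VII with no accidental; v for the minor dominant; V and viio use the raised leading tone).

V

The chord is a major triad on A.
A dominant resolves down a perfect fifth: A → D. In G minor, D is scale degree 5, i.e. V.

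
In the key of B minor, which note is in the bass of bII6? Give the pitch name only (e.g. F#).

bII in B minor has root C; the chord is C-E-G.
The figure 6 means first inversion — the third is in the bass.

E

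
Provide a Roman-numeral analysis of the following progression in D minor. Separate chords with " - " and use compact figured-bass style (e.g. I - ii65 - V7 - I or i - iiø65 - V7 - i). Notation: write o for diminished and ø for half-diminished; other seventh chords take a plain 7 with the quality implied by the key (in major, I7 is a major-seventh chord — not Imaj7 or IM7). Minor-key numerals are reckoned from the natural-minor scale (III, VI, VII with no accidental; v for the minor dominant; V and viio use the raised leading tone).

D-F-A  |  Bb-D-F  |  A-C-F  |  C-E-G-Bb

D-F-A: minor triad on D = scale degree 1 → i.
Bb-D-F has root Bb, degree 6 in D minor, so VI.
A-C-F has root F, degree 3 in D minor, so III6.
C-E-G-Bb has root C, degree 7 in D minor, so VII7.

i - VI - III6 - VII7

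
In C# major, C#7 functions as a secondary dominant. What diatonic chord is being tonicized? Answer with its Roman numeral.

IV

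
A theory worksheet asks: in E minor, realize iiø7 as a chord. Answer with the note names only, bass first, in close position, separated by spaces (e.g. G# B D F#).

In E minor, the supertonic is F#, and the diatonic chord built there is a half-diminished seventh chord.
That chord is spelled F#-A-C-E.

F# A C E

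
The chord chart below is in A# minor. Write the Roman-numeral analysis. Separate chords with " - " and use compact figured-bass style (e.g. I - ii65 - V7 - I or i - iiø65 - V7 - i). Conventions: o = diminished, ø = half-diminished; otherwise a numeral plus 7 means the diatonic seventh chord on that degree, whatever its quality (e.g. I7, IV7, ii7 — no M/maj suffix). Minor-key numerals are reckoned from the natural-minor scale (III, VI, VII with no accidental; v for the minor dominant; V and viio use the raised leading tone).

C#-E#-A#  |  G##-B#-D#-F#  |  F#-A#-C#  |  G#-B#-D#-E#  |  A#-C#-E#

C#-E#-A#: minor triad on A# = scale degree 1 → i6.
G##-B#-D#-F#: root G## is the leading tone; fully diminished seventh chord there is viio7.
F#-A#-C#: root F# is the submediant; major triad there is VI.
G#-B#-D#-E# has root E#, degree 5 in A# minor, so v65.
A#-C#-E# has root A#, degree 1 in A# minor, so i.

i6 - viio7 - VI - v65 - i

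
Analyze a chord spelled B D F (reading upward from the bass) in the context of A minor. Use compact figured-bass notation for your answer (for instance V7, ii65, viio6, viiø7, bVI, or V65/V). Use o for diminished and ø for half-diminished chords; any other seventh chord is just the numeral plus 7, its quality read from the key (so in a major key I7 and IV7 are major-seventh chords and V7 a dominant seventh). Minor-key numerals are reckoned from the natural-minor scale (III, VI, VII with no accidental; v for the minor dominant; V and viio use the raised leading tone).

iio

The pitches B-D-F form a diminished triad rooted on B.
B is scale degree 2 in A minor, and a diminished triad on that degree is written iio.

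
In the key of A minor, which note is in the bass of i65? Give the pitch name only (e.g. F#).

i in A minor has root A; the chord is A-C-E-G.
The figure 65 means first inversion — the third is in the bass.

C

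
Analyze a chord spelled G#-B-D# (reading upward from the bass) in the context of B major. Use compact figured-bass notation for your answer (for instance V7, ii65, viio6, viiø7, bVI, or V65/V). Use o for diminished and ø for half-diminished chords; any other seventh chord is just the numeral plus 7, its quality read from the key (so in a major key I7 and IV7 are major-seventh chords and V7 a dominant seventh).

Stacked in thirds the chord is G#-B-D#: a minor triad on G#.
In B major, G# is the submediant; the diatonic minor triad there is vi.

vi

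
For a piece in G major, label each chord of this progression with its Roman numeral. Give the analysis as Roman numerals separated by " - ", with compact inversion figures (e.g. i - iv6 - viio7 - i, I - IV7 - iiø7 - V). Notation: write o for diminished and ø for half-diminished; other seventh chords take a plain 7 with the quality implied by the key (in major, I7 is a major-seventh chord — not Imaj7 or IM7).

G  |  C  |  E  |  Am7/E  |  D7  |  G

I - IV - V/ii - ii43 - V7 - I

G: root G is the tonic; major triad there is I.
C: major triad on C = scale degree 4 → IV.
E: chromatic; E is V of ii, so V/ii.
Am7/E: minor seventh chord on A = scale degree 2 → ii43.
D7: dominant seventh chord on D = scale degree 5 → V7.
G: root G is the tonic; major triad there is I.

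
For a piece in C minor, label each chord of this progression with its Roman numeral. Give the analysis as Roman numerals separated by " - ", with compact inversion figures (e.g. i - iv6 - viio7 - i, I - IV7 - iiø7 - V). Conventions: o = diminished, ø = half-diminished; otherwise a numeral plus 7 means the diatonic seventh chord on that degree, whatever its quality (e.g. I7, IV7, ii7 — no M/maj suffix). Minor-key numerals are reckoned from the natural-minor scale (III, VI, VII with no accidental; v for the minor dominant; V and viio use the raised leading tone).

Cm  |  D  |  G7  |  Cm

Cm: root C is the tonic; minor triad there is i.
D: a major triad on D, the applied dominant of V → V/V.
G7 has root G, degree 5 in C minor, so V7.
Cm: minor triad on C = scale degree 1 → i.

i - V/V - V7 - i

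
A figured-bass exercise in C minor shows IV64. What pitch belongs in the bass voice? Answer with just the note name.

C

IV in C minor has root F; the chord is F-A-C.
The figure 64 means second inversion — the fifth is in the bass.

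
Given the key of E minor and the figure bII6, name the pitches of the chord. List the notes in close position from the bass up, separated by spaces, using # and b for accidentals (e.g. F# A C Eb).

A C F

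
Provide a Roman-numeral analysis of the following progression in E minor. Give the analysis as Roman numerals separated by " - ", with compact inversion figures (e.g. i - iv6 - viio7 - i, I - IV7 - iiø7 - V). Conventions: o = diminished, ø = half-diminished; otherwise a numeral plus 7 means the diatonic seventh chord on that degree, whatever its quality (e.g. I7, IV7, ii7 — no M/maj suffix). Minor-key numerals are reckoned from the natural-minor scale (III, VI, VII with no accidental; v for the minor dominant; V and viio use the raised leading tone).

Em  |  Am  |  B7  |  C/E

Em: minor triad on E = scale degree 1 → i.
Am: minor triad on A = scale degree 4 → iv.
B7: root B is the dominant; dominant seventh chord there is V7.
C/E has root C, degree 6 in E minor, so VI6.

i - iv - V7 - VI6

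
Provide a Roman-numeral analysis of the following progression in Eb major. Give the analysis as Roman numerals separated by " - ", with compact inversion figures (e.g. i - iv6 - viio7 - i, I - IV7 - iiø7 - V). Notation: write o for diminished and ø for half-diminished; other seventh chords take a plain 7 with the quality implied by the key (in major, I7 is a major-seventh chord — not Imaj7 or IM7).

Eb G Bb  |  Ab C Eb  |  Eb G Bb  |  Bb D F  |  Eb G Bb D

Eb-G-Bb has root Eb, degree 1 in Eb major, so I.
Ab-C-Eb: major triad on Ab = scale degree 4 → IV.
Eb-G-Bb has root Eb, degree 1 in Eb major, so I.
Bb-D-F: root Bb is the dominant; major triad there is V.
Eb-G-Bb-D: major seventh chord on Eb = scale degree 1 → I7.

I - IV - I - V - I7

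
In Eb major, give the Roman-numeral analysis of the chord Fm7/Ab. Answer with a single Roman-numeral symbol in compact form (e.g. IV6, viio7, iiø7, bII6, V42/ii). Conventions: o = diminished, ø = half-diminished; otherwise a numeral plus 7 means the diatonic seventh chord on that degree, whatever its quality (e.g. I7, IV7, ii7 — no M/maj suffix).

The pitches F-Ab-C-Eb form a minor seventh chord rooted on F.
In Eb major, F is the supertonic; the diatonic minor seventh chord there is ii7.
With Ab in the bass the chord is in first inversion, so the figured bass is 65.

ii65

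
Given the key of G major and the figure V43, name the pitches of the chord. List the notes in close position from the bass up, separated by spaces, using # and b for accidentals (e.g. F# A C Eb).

A C D F#

The numeral's case and figure indicate a dominant seventh chord. In G major its root, the fifth degree, is D.
Stacking thirds from D gives D-F#-A-C.
The figured bass 43 indicates second inversion, placing the fifth (A) in the bass: A-C-D-F#.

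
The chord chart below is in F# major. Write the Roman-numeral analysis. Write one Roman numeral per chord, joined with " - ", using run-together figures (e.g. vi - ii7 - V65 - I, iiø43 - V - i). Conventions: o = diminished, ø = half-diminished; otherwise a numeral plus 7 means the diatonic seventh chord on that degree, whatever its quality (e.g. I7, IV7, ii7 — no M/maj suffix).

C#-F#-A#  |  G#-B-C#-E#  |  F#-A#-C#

C#-F#-A#: major triad on F# = scale degree 1 → I64.
G#-B-C#-E# has root C#, degree 5 in F# major, so V43.
F#-A#-C# has root F#, degree 1 in F# major, so I.

I64 - V43 - I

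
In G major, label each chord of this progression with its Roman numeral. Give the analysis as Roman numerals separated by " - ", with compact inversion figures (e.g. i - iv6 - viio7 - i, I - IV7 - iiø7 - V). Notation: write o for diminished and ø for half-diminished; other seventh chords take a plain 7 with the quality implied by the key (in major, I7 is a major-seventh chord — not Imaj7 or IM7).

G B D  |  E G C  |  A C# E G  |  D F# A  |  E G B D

I - IV6 - V7/V - V - vi7

G-B-D: root G is the tonic; major triad there is I.
E-G-C: major triad on C = scale degree 4 → IV6.
A-C#-E-G is the secondary dominant of V (dominant seventh chord on A): V7/V.
D-F#-A has root D, degree 5 in G major, so V.
E-G-B-D: root E is the submediant; minor seventh chord there is vi7.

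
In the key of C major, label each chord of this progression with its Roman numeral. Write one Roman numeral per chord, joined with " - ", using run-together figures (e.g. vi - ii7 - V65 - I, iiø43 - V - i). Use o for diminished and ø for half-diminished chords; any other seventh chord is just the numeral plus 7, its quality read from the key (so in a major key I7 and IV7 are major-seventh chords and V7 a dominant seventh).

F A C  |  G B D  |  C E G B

IV - V - I7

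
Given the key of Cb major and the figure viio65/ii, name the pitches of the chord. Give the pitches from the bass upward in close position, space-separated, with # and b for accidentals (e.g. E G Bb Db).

The slash marks an applied leading-tone chord: viio of ii. In Cb major, ii is Db, so the leading tone to it is C, a half step below.
Building a fully diminished seventh chord on C gives C-Eb-Gb-Bbb.
With the 65 figure the chord is in first inversion; from the bass Eb upward in close position it reads Eb-Gb-Bbb-C.

Eb Gb Bbb C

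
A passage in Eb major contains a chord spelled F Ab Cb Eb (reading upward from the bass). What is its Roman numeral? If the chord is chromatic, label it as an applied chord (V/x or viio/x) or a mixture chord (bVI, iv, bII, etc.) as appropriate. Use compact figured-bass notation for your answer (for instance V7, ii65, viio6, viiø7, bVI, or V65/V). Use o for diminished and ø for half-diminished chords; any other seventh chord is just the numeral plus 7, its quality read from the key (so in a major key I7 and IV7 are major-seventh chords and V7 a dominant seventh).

Stacked in thirds the chord is F-Ab-Cb-Eb: a half-diminished seventh chord on F.
F is the second degree of Eb major. This is the half-diminished supertonic seventh, borrowed from the parallel minor.

iiø7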